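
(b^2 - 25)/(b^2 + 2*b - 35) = (b + 5)/(b + 7)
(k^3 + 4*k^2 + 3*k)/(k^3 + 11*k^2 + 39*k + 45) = k*(k + 1)/(k^2 + 8*k + 15)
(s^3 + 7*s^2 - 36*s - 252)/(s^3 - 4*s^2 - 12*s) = (s^2 + 13*s + 42)/(s*(s + 2))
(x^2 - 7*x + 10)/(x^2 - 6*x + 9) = (x^2 - 7*x + 10)/(x^2 - 6*x + 9)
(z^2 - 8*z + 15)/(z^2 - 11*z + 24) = (z - 5)/(z - 8)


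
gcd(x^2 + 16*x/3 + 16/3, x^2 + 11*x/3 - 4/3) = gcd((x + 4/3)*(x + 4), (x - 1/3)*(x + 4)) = x + 4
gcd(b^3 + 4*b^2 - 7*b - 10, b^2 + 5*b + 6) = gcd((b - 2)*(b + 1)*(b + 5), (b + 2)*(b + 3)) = 1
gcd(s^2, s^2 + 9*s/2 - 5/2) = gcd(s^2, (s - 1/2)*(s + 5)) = 1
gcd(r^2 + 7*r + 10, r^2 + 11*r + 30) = r + 5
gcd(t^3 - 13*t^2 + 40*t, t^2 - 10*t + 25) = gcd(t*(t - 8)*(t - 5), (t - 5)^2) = t - 5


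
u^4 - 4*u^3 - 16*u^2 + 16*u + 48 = (u - 6)*(u - 2)*(u + 2)^2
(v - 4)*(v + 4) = v^2 - 16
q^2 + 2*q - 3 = (q - 1)*(q + 3)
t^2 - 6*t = t*(t - 6)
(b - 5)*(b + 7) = b^2 + 2*b - 35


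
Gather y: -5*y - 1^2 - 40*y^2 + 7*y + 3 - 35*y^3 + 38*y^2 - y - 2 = -35*y^3 - 2*y^2 + y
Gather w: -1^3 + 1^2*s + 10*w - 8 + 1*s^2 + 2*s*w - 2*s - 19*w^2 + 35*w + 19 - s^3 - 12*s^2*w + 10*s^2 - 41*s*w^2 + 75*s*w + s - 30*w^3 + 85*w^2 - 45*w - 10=-s^3 + 11*s^2 - 30*w^3 + w^2*(66 - 41*s) + w*(-12*s^2 + 77*s)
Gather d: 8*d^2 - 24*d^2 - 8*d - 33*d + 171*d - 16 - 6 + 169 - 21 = -16*d^2 + 130*d + 126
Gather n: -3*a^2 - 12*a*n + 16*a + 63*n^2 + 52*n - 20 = -3*a^2 + 16*a + 63*n^2 + n*(52 - 12*a) - 20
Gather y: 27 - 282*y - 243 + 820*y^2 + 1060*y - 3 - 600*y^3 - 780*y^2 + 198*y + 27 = -600*y^3 + 40*y^2 + 976*y - 192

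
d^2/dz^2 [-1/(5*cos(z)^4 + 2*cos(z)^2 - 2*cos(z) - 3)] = 2*(-4*(10*cos(z)^3 + 2*cos(z) - 1)^2*sin(z)^2 + (-40*sin(z)^4 + 54*sin(z)^2 + cos(z) - 12)*(5*cos(z)^4 + 2*cos(z)^2 - 2*cos(z) - 3))/(5*cos(z)^4 + 2*cos(z)^2 - 2*cos(z) - 3)^3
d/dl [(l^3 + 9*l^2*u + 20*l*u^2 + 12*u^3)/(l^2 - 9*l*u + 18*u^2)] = (l^4 - 18*l^3*u - 47*l^2*u^2 + 300*l*u^3 + 468*u^4)/(l^4 - 18*l^3*u + 117*l^2*u^2 - 324*l*u^3 + 324*u^4)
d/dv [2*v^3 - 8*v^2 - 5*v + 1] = 6*v^2 - 16*v - 5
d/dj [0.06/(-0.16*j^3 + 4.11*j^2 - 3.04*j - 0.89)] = (0.0288*j^2 - 0.4932*j + 0.1824)/(0.16*j^3 - 4.11*j^2 + 3.04*j + 0.89)^2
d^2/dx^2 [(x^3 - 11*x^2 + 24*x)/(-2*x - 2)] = (-x^3 - 3*x^2 - 3*x + 35)/(x^3 + 3*x^2 + 3*x + 1)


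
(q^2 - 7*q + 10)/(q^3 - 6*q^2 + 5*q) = (q - 2)/(q*(q - 1))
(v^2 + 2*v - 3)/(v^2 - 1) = (v + 3)/(v + 1)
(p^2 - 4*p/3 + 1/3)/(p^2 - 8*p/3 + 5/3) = (3*p - 1)/(3*p - 5)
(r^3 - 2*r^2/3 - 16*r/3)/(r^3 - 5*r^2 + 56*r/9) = 3*(r + 2)/(3*r - 7)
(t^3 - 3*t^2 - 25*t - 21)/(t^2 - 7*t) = t + 4 + 3/t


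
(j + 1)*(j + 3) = j^2 + 4*j + 3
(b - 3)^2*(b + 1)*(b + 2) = b^4 - 3*b^3 - 7*b^2 + 15*b + 18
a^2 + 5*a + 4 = (a + 1)*(a + 4)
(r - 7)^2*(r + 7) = r^3 - 7*r^2 - 49*r + 343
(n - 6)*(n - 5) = n^2 - 11*n + 30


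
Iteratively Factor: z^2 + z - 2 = (z + 2)*(z - 1)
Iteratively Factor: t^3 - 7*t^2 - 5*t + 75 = (t - 5)*(t^2 - 2*t - 15) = (t - 5)^2*(t + 3)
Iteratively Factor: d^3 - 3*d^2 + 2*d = (d - 2)*(d^2 - d) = d*(d - 2)*(d - 1)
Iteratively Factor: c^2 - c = (c)*(c - 1)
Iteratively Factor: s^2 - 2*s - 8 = (s - 4)*(s + 2)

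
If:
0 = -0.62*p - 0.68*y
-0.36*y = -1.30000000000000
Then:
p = -3.96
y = 3.61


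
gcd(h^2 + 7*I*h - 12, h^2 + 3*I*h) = h + 3*I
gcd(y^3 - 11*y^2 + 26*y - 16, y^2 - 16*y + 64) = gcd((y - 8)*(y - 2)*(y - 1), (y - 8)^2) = y - 8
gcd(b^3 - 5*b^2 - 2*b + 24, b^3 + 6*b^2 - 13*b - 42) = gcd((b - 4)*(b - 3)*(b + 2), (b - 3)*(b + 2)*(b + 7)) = b^2 - b - 6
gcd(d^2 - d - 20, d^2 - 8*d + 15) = d - 5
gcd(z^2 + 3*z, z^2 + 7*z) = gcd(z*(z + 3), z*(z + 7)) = z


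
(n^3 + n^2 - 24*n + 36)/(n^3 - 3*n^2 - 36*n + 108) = (n - 2)/(n - 6)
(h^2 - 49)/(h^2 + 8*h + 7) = (h - 7)/(h + 1)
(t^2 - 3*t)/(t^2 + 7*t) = (t - 3)/(t + 7)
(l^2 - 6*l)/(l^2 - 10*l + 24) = l/(l - 4)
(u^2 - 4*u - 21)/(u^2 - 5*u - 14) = (u + 3)/(u + 2)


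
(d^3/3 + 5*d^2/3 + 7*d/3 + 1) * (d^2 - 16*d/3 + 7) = d^5/3 - d^4/9 - 38*d^3/9 + 2*d^2/9 + 11*d + 7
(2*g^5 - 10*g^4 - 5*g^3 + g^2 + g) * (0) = 0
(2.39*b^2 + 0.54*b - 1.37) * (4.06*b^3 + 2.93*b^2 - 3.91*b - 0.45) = 9.7034*b^5 + 9.1951*b^4 - 13.3249*b^3 - 7.201*b^2 + 5.1137*b + 0.6165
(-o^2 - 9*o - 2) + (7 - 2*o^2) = -3*o^2 - 9*o + 5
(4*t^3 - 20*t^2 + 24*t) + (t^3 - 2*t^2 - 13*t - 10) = 5*t^3 - 22*t^2 + 11*t - 10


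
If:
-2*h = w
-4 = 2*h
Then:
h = -2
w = 4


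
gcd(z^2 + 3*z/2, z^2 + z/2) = z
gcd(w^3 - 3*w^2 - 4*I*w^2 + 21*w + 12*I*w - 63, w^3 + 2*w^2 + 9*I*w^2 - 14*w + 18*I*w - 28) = 1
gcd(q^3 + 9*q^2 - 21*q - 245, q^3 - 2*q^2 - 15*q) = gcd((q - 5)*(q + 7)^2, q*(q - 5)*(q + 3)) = q - 5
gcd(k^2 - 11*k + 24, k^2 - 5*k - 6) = 1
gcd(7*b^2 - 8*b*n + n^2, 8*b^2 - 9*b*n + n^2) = b - n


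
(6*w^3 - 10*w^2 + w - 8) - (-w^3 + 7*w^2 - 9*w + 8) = 7*w^3 - 17*w^2 + 10*w - 16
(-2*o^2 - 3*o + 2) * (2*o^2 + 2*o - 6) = -4*o^4 - 10*o^3 + 10*o^2 + 22*o - 12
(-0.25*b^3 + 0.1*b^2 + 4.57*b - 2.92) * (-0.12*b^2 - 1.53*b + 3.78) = 0.03*b^5 + 0.3705*b^4 - 1.6464*b^3 - 6.2637*b^2 + 21.7422*b - 11.0376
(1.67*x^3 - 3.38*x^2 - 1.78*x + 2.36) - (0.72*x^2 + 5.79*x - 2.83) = 1.67*x^3 - 4.1*x^2 - 7.57*x + 5.19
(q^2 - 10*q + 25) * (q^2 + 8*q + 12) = q^4 - 2*q^3 - 43*q^2 + 80*q + 300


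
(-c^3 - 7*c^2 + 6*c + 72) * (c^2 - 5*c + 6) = -c^5 - 2*c^4 + 35*c^3 - 324*c + 432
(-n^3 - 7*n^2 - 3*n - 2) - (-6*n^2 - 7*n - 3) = -n^3 - n^2 + 4*n + 1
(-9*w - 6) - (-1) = -9*w - 5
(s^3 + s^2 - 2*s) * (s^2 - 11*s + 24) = s^5 - 10*s^4 + 11*s^3 + 46*s^2 - 48*s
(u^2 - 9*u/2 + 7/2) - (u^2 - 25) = 57/2 - 9*u/2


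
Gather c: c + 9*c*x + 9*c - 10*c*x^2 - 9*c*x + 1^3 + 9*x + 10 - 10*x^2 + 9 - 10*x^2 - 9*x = c*(10 - 10*x^2) - 20*x^2 + 20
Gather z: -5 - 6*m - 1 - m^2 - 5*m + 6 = -m^2 - 11*m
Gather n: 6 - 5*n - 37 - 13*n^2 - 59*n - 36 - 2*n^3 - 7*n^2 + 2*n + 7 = -2*n^3 - 20*n^2 - 62*n - 60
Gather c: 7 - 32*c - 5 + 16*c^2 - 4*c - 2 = 16*c^2 - 36*c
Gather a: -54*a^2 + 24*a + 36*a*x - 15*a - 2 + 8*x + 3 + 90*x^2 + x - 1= -54*a^2 + a*(36*x + 9) + 90*x^2 + 9*x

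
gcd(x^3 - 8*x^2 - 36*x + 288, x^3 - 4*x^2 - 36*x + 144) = x^2 - 36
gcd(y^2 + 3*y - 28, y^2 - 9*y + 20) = y - 4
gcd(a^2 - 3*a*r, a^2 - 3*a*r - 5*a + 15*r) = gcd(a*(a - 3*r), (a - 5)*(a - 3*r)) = -a + 3*r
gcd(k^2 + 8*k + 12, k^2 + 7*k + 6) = k + 6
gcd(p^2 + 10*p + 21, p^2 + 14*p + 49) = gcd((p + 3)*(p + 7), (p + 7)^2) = p + 7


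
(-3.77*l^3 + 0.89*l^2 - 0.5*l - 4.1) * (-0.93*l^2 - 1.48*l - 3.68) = 3.5061*l^5 + 4.7519*l^4 + 13.0214*l^3 + 1.2778*l^2 + 7.908*l + 15.088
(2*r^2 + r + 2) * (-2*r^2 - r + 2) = -4*r^4 - 4*r^3 - r^2 + 4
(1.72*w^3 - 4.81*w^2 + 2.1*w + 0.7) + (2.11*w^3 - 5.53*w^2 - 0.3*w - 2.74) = 3.83*w^3 - 10.34*w^2 + 1.8*w - 2.04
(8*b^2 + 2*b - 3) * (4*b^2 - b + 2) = 32*b^4 + 2*b^2 + 7*b - 6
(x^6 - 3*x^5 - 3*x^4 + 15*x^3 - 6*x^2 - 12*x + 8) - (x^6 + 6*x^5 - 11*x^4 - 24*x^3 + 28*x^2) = -9*x^5 + 8*x^4 + 39*x^3 - 34*x^2 - 12*x + 8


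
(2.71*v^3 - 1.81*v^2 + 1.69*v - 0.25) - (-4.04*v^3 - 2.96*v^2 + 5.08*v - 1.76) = 6.75*v^3 + 1.15*v^2 - 3.39*v + 1.51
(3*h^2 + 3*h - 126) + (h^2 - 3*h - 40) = 4*h^2 - 166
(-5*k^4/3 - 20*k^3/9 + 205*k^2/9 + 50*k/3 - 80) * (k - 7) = -5*k^5/3 + 85*k^4/9 + 115*k^3/3 - 1285*k^2/9 - 590*k/3 + 560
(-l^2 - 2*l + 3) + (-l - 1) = -l^2 - 3*l + 2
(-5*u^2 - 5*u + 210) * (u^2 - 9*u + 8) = -5*u^4 + 40*u^3 + 215*u^2 - 1930*u + 1680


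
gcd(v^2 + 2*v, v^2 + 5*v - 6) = 1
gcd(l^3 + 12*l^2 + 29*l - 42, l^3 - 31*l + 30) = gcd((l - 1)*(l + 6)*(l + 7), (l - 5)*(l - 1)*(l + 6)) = l^2 + 5*l - 6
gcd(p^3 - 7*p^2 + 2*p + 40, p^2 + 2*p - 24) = p - 4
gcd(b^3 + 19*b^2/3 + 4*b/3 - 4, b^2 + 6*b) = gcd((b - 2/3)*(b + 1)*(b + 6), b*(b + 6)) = b + 6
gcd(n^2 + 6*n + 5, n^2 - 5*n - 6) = n + 1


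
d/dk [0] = 0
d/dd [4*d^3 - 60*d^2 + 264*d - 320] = 12*d^2 - 120*d + 264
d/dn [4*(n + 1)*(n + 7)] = 8*n + 32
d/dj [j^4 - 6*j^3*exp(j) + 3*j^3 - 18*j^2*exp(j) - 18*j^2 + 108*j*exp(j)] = -6*j^3*exp(j) + 4*j^3 - 36*j^2*exp(j) + 9*j^2 + 72*j*exp(j) - 36*j + 108*exp(j)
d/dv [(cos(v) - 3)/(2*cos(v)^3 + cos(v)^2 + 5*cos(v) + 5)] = 4*(17*sin(v)^2 - 3*cos(v) + cos(3*v) - 37)*sin(v)/(-2*sin(v)^2 + 13*cos(v) + cos(3*v) + 12)^2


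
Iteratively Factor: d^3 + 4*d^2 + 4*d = (d + 2)*(d^2 + 2*d) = (d + 2)^2*(d)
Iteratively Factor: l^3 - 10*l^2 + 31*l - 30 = (l - 3)*(l^2 - 7*l + 10) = (l - 5)*(l - 3)*(l - 2)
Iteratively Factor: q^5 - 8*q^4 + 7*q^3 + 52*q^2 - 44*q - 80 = (q - 5)*(q^4 - 3*q^3 - 8*q^2 + 12*q + 16) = (q - 5)*(q + 1)*(q^3 - 4*q^2 - 4*q + 16) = (q - 5)*(q - 2)*(q + 1)*(q^2 - 2*q - 8) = (q - 5)*(q - 2)*(q + 1)*(q + 2)*(q - 4)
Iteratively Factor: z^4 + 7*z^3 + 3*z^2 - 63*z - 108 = (z + 3)*(z^3 + 4*z^2 - 9*z - 36) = (z - 3)*(z + 3)*(z^2 + 7*z + 12) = (z - 3)*(z + 3)^2*(z + 4)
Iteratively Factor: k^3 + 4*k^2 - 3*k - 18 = (k + 3)*(k^2 + k - 6) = (k - 2)*(k + 3)*(k + 3)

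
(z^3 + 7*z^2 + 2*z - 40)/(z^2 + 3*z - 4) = (z^2 + 3*z - 10)/(z - 1)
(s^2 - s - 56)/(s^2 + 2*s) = (s^2 - s - 56)/(s*(s + 2))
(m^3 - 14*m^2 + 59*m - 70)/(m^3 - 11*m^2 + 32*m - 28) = (m - 5)/(m - 2)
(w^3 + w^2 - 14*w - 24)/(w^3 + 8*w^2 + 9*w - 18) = (w^2 - 2*w - 8)/(w^2 + 5*w - 6)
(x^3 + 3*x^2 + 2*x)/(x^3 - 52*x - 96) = x*(x + 1)/(x^2 - 2*x - 48)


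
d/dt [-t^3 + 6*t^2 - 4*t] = -3*t^2 + 12*t - 4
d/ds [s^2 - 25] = 2*s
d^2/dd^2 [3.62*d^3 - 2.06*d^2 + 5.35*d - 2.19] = 21.72*d - 4.12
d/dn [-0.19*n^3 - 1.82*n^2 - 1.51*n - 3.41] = -0.57*n^2 - 3.64*n - 1.51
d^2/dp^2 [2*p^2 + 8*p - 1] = 4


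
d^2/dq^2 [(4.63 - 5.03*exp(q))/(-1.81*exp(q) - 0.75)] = (9.1146 - 21.996568*exp(q))*exp(q)/(5.929741*exp(3*q) + 7.371225*exp(2*q) + 3.054375*exp(q) + 0.421875)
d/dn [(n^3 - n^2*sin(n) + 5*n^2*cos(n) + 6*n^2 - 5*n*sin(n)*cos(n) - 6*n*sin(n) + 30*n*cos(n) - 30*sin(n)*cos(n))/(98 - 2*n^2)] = (n*(n^3 - n^2*sin(n) + 5*n^2*cos(n) + 6*n^2 - 6*n*sin(n) - 5*n*sin(2*n)/2 + 30*n*cos(n) - 15*sin(2*n)) + (n^2 - 49)*(5*n^2*sin(n) + n^2*cos(n) - 3*n^2 + 32*n*sin(n) - 4*n*cos(n) + 5*n*cos(2*n) - 12*n + 6*sin(n) + 5*sin(2*n)/2 - 30*cos(n) + 30*cos(2*n))/2)/(n^2 - 49)^2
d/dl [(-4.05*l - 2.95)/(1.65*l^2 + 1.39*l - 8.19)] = (6.6825*l^2 + 9.735*l + 37.27)/(2.7225*l^4 + 4.587*l^3 - 25.0949*l^2 - 22.7682*l + 67.0761)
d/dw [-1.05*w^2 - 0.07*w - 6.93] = -2.1*w - 0.07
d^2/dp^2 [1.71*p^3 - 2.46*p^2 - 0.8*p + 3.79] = 10.26*p - 4.92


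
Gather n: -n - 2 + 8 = 6 - n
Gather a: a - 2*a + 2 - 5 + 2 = -a - 1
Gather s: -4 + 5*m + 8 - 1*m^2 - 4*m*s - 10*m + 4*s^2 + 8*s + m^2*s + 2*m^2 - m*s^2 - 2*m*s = m^2 - 5*m + s^2*(4 - m) + s*(m^2 - 6*m + 8) + 4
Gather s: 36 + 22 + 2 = 60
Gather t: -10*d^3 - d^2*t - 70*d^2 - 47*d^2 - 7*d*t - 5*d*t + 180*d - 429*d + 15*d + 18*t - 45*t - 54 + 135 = -10*d^3 - 117*d^2 - 234*d + t*(-d^2 - 12*d - 27) + 81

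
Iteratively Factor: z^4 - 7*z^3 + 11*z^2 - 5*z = (z - 1)*(z^3 - 6*z^2 + 5*z) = (z - 5)*(z - 1)*(z^2 - z) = z*(z - 5)*(z - 1)*(z - 1)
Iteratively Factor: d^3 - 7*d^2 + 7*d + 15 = (d - 5)*(d^2 - 2*d - 3) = (d - 5)*(d - 3)*(d + 1)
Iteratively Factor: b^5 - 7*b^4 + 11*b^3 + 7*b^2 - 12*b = (b - 4)*(b^4 - 3*b^3 - b^2 + 3*b) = (b - 4)*(b + 1)*(b^3 - 4*b^2 + 3*b) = b*(b - 4)*(b + 1)*(b^2 - 4*b + 3) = b*(b - 4)*(b - 3)*(b + 1)*(b - 1)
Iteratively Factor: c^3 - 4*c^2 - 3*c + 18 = (c - 3)*(c^2 - c - 6) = (c - 3)^2*(c + 2)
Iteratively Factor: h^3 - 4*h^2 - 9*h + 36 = (h - 3)*(h^2 - h - 12) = (h - 3)*(h + 3)*(h - 4)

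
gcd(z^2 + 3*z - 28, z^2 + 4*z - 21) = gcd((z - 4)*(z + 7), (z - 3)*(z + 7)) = z + 7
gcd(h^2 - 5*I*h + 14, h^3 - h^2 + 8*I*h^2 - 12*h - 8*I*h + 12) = h + 2*I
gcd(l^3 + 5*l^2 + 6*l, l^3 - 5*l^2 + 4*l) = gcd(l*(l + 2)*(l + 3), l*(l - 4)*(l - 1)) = l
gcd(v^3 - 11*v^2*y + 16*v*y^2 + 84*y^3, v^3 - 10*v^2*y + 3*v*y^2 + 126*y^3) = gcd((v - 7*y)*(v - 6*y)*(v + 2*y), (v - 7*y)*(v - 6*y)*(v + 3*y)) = v^2 - 13*v*y + 42*y^2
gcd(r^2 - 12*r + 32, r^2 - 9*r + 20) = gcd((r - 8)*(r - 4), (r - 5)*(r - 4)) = r - 4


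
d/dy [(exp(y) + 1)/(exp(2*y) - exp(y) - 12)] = (-(exp(y) + 1)*(2*exp(y) - 1) + exp(2*y) - exp(y) - 12)*exp(y)/(-exp(2*y) + exp(y) + 12)^2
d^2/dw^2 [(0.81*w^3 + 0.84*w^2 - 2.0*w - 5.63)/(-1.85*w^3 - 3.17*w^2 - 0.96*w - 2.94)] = (-7.105427357601e-15*w^7 + 3.75068999999996*w^6 + 49.70136*w^5 + 363.41622*w^4 + 644.04606*w^3 + 302.16405*w^2 - 234.77562*w - 120.37458)/(6.331625*w^9 + 32.547975*w^8 + 65.628195*w^7 + 95.820983*w^6 + 137.505492*w^5 + 128.724354*w^4 + 102.538764*w^3 + 90.329148*w^2 + 24.893568*w + 25.412184)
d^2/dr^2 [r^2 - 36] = 2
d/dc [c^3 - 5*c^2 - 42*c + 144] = 3*c^2 - 10*c - 42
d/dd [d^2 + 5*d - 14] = 2*d + 5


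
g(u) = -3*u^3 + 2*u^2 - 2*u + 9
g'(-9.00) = -767.00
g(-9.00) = 2376.00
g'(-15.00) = -2087.00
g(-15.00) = 10614.00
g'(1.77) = -23.12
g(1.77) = -4.91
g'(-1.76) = -36.92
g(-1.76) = 35.07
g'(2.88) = -65.13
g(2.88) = -51.83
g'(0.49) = -2.20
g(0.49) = 8.15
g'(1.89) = -26.59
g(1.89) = -7.89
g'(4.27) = -149.02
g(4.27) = -196.64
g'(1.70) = -21.21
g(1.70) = -3.36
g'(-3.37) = -117.69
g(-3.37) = 153.27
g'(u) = -9*u^2 + 4*u - 2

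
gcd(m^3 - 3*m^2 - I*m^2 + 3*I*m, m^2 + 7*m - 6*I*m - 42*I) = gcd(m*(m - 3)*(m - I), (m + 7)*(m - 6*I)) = 1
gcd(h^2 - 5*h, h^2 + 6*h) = h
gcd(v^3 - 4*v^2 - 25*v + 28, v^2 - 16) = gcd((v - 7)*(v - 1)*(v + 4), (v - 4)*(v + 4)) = v + 4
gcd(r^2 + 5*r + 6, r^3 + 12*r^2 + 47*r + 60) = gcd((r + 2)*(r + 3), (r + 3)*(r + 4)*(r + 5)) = r + 3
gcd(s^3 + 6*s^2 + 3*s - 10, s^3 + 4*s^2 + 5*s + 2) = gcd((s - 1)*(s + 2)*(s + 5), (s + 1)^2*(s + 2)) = s + 2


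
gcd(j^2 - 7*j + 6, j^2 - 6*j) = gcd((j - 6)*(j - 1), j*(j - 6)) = j - 6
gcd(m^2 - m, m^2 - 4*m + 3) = m - 1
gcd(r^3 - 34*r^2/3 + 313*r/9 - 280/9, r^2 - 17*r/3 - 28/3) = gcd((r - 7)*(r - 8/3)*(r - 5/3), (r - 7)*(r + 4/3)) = r - 7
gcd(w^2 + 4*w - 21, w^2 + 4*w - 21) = w^2 + 4*w - 21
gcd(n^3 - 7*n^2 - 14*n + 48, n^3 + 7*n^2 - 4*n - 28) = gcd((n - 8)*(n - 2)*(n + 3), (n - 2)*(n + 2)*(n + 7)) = n - 2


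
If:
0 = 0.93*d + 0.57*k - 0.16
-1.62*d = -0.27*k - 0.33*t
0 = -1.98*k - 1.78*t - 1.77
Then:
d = -0.24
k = 0.68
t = -1.75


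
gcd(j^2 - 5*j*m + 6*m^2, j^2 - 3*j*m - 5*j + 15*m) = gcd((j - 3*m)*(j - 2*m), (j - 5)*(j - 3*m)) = j - 3*m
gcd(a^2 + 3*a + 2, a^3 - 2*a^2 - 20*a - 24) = a + 2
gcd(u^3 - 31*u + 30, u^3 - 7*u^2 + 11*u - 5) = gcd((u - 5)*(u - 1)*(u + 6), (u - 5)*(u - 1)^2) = u^2 - 6*u + 5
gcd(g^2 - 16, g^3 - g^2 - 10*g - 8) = g - 4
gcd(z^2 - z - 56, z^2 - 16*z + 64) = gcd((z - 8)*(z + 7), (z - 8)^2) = z - 8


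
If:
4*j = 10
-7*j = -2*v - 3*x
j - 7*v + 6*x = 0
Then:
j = 5/2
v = 75/22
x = 235/66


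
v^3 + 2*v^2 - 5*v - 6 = (v - 2)*(v + 1)*(v + 3)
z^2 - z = z*(z - 1)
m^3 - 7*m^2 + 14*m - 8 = (m - 4)*(m - 2)*(m - 1)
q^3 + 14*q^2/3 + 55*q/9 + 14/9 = (q + 1/3)*(q + 2)*(q + 7/3)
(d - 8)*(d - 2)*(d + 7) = d^3 - 3*d^2 - 54*d + 112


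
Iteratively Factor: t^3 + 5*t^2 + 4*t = (t)*(t^2 + 5*t + 4) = t*(t + 4)*(t + 1)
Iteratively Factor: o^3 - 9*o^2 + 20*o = (o - 5)*(o^2 - 4*o) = o*(o - 5)*(o - 4)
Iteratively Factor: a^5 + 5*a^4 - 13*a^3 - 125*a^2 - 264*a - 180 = (a + 2)*(a^4 + 3*a^3 - 19*a^2 - 87*a - 90) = (a + 2)^2*(a^3 + a^2 - 21*a - 45) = (a + 2)^2*(a + 3)*(a^2 - 2*a - 15) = (a + 2)^2*(a + 3)^2*(a - 5)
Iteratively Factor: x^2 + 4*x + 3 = (x + 3)*(x + 1)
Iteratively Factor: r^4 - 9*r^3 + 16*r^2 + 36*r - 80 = (r - 4)*(r^3 - 5*r^2 - 4*r + 20) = (r - 5)*(r - 4)*(r^2 - 4) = (r - 5)*(r - 4)*(r - 2)*(r + 2)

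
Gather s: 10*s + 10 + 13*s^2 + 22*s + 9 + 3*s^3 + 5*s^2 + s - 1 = 3*s^3 + 18*s^2 + 33*s + 18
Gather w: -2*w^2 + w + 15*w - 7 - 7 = -2*w^2 + 16*w - 14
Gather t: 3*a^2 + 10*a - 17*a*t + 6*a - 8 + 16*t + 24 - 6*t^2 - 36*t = 3*a^2 + 16*a - 6*t^2 + t*(-17*a - 20) + 16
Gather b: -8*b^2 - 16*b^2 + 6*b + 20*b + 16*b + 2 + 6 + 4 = -24*b^2 + 42*b + 12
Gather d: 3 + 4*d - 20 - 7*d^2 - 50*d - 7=-7*d^2 - 46*d - 24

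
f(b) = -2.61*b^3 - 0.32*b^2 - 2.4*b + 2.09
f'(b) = -7.83*b^2 - 0.64*b - 2.4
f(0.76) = -1.06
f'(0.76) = -7.41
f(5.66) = -494.99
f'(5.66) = -256.86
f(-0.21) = 2.60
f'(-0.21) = -2.61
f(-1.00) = 6.78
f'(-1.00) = -9.59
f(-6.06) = 585.72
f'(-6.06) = -286.07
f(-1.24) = 9.55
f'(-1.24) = -13.65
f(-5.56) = 454.15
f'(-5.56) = -240.90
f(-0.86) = 5.58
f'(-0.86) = -7.64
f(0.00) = 2.09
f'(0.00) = -2.40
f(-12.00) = 4494.89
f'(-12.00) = -1122.24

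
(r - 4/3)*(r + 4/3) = r^2 - 16/9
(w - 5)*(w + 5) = w^2 - 25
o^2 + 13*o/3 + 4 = (o + 4/3)*(o + 3)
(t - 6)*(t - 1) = t^2 - 7*t + 6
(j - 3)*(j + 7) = j^2 + 4*j - 21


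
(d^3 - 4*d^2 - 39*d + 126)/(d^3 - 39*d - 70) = (d^2 + 3*d - 18)/(d^2 + 7*d + 10)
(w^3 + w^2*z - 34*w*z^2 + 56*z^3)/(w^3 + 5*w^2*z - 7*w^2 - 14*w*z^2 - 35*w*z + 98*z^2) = (w - 4*z)/(w - 7)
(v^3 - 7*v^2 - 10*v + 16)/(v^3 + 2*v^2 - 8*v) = (v^3 - 7*v^2 - 10*v + 16)/(v*(v^2 + 2*v - 8))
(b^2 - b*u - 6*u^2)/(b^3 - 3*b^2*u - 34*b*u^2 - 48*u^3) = (-b + 3*u)/(-b^2 + 5*b*u + 24*u^2)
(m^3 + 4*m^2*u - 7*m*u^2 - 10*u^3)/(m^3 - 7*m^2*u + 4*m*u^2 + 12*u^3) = (-m - 5*u)/(-m + 6*u)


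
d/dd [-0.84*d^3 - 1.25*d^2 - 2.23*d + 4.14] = -2.52*d^2 - 2.5*d - 2.23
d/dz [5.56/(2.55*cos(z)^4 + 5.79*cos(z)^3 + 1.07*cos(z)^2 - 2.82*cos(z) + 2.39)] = (56.712*cos(z)^3 + 96.5772*cos(z)^2 + 11.8984*cos(z) - 15.6792)*sin(z)/(2.55*cos(z)^4 + 5.79*cos(z)^3 + 1.07*cos(z)^2 - 2.82*cos(z) + 2.39)^2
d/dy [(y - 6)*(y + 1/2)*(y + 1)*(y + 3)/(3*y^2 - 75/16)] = 8*(64*y^5 - 48*y^4 - 200*y^3 + 1137*y^2 + 2776*y + 1425)/(3*(256*y^4 - 800*y^2 + 625))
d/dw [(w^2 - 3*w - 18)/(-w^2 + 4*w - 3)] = (w^2 - 42*w + 81)/(w^4 - 8*w^3 + 22*w^2 - 24*w + 9)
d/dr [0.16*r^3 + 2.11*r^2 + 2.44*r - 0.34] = 0.48*r^2 + 4.22*r + 2.44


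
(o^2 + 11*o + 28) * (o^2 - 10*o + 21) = o^4 + o^3 - 61*o^2 - 49*o + 588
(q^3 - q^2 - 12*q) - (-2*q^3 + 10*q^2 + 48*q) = 3*q^3 - 11*q^2 - 60*q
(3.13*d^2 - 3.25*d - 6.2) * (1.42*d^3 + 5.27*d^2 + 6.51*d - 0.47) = 4.4446*d^5 + 11.8801*d^4 - 5.5552*d^3 - 55.3026*d^2 - 38.8345*d + 2.914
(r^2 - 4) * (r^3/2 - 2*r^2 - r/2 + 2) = r^5/2 - 2*r^4 - 5*r^3/2 + 10*r^2 + 2*r - 8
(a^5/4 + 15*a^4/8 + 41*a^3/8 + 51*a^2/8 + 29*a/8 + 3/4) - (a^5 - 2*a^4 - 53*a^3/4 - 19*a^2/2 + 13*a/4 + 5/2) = -3*a^5/4 + 31*a^4/8 + 147*a^3/8 + 127*a^2/8 + 3*a/8 - 7/4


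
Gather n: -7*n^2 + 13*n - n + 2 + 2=-7*n^2 + 12*n + 4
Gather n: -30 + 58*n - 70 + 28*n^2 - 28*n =28*n^2 + 30*n - 100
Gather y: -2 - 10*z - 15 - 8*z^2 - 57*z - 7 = -8*z^2 - 67*z - 24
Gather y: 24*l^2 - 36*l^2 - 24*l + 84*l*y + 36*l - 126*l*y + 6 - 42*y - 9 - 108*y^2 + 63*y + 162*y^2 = -12*l^2 + 12*l + 54*y^2 + y*(21 - 42*l) - 3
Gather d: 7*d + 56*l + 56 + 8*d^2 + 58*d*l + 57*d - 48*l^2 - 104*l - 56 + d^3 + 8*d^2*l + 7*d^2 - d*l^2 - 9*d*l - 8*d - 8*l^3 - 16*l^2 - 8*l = d^3 + d^2*(8*l + 15) + d*(-l^2 + 49*l + 56) - 8*l^3 - 64*l^2 - 56*l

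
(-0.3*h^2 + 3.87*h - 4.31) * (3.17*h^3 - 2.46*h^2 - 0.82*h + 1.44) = -0.951*h^5 + 13.0059*h^4 - 22.9369*h^3 + 6.9972*h^2 + 9.107*h - 6.2064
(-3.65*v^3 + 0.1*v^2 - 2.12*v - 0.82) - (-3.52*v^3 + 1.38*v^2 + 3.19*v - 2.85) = -0.13*v^3 - 1.28*v^2 - 5.31*v + 2.03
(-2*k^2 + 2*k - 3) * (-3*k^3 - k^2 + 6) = 6*k^5 - 4*k^4 + 7*k^3 - 9*k^2 + 12*k - 18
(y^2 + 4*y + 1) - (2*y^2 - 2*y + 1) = -y^2 + 6*y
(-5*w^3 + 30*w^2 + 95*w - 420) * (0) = 0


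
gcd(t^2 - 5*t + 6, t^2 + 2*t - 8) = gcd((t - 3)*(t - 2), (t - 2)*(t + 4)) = t - 2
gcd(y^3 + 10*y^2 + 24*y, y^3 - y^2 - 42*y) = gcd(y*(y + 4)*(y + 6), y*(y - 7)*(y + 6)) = y^2 + 6*y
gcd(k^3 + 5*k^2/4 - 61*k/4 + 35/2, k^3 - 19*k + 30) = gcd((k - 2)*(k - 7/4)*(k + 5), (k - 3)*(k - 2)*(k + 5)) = k^2 + 3*k - 10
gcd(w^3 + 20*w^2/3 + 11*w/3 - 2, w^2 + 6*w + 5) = w + 1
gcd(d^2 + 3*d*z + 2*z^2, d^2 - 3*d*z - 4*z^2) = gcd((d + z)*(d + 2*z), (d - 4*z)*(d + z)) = d + z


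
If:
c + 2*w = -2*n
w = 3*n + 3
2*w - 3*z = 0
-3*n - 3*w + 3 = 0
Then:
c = -2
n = -1/2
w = 3/2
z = 1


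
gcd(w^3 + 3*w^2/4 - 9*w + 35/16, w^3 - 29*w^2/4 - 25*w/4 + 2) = w - 1/4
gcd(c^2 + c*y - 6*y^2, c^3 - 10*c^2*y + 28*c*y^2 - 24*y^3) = -c + 2*y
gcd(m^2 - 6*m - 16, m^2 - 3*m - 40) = m - 8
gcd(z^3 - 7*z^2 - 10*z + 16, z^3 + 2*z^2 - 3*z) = z - 1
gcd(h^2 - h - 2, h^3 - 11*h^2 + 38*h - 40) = h - 2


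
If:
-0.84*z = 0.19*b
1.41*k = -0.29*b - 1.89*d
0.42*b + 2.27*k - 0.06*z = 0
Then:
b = -4.42105263157895*z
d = 0.0483955851449475*z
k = 0.844423834917691*z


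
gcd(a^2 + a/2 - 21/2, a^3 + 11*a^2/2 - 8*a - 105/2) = a^2 + a/2 - 21/2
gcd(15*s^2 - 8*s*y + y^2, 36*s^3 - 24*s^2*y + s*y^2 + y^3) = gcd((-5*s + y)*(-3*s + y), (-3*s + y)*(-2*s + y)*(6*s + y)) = -3*s + y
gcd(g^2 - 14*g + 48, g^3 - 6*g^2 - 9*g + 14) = 1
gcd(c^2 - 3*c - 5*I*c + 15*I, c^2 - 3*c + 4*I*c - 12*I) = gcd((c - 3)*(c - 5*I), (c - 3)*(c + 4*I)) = c - 3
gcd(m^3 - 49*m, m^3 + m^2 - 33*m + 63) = m + 7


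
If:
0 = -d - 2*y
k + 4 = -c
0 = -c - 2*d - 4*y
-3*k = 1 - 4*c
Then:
No Solution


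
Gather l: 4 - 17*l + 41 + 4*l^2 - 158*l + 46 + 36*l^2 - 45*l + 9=40*l^2 - 220*l + 100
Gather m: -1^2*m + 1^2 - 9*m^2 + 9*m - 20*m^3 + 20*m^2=-20*m^3 + 11*m^2 + 8*m + 1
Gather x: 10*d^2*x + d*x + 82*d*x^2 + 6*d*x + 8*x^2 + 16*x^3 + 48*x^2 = 16*x^3 + x^2*(82*d + 56) + x*(10*d^2 + 7*d)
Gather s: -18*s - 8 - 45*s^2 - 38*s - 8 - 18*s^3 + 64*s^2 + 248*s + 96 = -18*s^3 + 19*s^2 + 192*s + 80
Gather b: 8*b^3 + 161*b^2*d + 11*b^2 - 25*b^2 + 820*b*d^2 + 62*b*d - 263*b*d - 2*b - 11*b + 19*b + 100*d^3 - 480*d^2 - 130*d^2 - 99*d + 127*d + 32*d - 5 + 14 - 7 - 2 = 8*b^3 + b^2*(161*d - 14) + b*(820*d^2 - 201*d + 6) + 100*d^3 - 610*d^2 + 60*d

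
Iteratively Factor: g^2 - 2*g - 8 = (g - 4)*(g + 2)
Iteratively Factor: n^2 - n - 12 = (n - 4)*(n + 3)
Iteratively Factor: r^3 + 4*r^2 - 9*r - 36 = (r + 4)*(r^2 - 9) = (r - 3)*(r + 4)*(r + 3)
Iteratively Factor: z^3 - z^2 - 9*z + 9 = (z + 3)*(z^2 - 4*z + 3) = (z - 3)*(z + 3)*(z - 1)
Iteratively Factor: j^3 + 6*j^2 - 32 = (j - 2)*(j^2 + 8*j + 16) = (j - 2)*(j + 4)*(j + 4)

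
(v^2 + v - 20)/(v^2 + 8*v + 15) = (v - 4)/(v + 3)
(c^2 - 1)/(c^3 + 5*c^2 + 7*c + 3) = (c - 1)/(c^2 + 4*c + 3)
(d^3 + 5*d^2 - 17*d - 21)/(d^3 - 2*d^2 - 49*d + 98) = (d^2 - 2*d - 3)/(d^2 - 9*d + 14)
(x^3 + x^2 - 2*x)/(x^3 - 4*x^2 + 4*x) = (x^2 + x - 2)/(x^2 - 4*x + 4)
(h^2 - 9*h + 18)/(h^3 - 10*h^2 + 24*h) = (h - 3)/(h*(h - 4))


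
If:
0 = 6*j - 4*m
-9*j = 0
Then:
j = 0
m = 0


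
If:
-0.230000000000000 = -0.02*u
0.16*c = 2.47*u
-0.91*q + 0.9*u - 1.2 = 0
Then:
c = 177.53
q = 10.05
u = 11.50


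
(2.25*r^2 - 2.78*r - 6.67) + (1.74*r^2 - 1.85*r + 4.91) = 3.99*r^2 - 4.63*r - 1.76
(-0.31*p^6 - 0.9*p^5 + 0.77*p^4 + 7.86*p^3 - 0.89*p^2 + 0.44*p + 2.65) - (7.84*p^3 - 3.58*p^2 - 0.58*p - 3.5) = -0.31*p^6 - 0.9*p^5 + 0.77*p^4 + 0.0200000000000005*p^3 + 2.69*p^2 + 1.02*p + 6.15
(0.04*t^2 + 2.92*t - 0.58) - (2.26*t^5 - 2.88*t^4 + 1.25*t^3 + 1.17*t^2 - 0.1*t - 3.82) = -2.26*t^5 + 2.88*t^4 - 1.25*t^3 - 1.13*t^2 + 3.02*t + 3.24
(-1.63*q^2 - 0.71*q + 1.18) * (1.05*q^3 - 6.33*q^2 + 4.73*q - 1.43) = -1.7115*q^5 + 9.5724*q^4 - 1.9766*q^3 - 8.4968*q^2 + 6.5967*q - 1.6874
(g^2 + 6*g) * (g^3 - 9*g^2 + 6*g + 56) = g^5 - 3*g^4 - 48*g^3 + 92*g^2 + 336*g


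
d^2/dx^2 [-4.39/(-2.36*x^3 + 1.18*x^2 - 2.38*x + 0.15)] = ((10.3604 - 62.1624*x)*(2.36*x^3 - 1.18*x^2 + 2.38*x - 0.15) + 4.39*(7.08*x^2 - 2.36*x + 2.38)*(14.16*x^2 - 4.72*x + 4.76))/(2.36*x^3 - 1.18*x^2 + 2.38*x - 0.15)^3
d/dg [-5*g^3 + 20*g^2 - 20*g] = -15*g^2 + 40*g - 20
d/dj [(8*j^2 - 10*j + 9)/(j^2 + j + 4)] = (18*j^2 + 46*j - 49)/(j^4 + 2*j^3 + 9*j^2 + 8*j + 16)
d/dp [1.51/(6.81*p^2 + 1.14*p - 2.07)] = (-20.5662*p - 1.7214)/(6.81*p^2 + 1.14*p - 2.07)^2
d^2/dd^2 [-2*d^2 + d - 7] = -4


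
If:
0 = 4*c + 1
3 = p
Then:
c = -1/4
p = 3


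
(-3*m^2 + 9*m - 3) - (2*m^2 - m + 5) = -5*m^2 + 10*m - 8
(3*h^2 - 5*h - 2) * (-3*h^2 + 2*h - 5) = -9*h^4 + 21*h^3 - 19*h^2 + 21*h + 10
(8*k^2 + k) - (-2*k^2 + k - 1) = 10*k^2 + 1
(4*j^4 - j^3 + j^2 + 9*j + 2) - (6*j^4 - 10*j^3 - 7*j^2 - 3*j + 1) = -2*j^4 + 9*j^3 + 8*j^2 + 12*j + 1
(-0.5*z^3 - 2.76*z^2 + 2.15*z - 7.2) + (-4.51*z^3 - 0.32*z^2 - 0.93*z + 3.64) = -5.01*z^3 - 3.08*z^2 + 1.22*z - 3.56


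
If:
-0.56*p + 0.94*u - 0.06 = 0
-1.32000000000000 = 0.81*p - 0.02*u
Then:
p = -1.65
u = -0.92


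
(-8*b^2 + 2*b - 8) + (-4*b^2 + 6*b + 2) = -12*b^2 + 8*b - 6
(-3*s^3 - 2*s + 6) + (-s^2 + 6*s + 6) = -3*s^3 - s^2 + 4*s + 12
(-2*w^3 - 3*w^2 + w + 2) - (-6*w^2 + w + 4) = -2*w^3 + 3*w^2 - 2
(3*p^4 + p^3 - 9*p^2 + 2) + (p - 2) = 3*p^4 + p^3 - 9*p^2 + p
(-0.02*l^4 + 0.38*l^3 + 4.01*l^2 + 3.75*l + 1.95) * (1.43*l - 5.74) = -0.0286*l^5 + 0.6582*l^4 + 3.5531*l^3 - 17.6549*l^2 - 18.7365*l - 11.193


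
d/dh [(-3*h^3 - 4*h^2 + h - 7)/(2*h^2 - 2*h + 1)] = (-6*h^4 + 12*h^3 - 3*h^2 + 20*h - 13)/(4*h^4 - 8*h^3 + 8*h^2 - 4*h + 1)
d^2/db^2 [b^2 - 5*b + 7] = 2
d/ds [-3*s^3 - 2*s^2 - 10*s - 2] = -9*s^2 - 4*s - 10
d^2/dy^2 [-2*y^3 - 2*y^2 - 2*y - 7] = -12*y - 4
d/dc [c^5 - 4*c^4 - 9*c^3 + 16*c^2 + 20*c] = 5*c^4 - 16*c^3 - 27*c^2 + 32*c + 20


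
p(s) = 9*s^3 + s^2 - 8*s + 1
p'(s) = 27*s^2 + 2*s - 8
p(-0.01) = 1.08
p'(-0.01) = -8.02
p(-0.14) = 2.11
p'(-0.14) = -7.75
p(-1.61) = -21.09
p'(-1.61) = 58.77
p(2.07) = 68.55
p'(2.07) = 111.83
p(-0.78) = 3.58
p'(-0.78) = 6.87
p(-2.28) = -82.23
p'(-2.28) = 127.80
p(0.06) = 0.53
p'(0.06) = -7.78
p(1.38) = 15.52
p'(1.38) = 46.18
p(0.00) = 1.00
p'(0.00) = -8.00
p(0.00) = 1.00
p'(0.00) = -8.00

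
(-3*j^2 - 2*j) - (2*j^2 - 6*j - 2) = -5*j^2 + 4*j + 2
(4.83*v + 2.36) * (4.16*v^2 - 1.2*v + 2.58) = 20.0928*v^3 + 4.0216*v^2 + 9.6294*v + 6.0888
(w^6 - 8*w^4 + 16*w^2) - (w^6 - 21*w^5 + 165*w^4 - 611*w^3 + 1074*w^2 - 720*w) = 21*w^5 - 173*w^4 + 611*w^3 - 1058*w^2 + 720*w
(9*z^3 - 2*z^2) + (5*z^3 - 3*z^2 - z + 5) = 14*z^3 - 5*z^2 - z + 5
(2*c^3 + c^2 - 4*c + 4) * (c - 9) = 2*c^4 - 17*c^3 - 13*c^2 + 40*c - 36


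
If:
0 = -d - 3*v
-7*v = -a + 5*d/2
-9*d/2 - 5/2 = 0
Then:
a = -5/54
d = -5/9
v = 5/27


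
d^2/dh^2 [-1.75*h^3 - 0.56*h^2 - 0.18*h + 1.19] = -10.5*h - 1.12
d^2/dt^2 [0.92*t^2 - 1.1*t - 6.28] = 1.84000000000000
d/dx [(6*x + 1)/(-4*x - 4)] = -5/(4*(x + 1)^2)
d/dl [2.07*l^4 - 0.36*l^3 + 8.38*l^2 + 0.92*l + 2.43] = 8.28*l^3 - 1.08*l^2 + 16.76*l + 0.92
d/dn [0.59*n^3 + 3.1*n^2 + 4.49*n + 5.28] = 1.77*n^2 + 6.2*n + 4.49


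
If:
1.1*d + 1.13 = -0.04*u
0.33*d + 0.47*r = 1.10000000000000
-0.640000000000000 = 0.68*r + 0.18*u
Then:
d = -0.53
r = 2.71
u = -13.79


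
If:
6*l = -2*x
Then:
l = -x/3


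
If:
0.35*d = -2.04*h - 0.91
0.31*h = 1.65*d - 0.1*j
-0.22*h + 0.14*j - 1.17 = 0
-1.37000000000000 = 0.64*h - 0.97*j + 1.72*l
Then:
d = 0.36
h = -0.51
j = 7.56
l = 3.66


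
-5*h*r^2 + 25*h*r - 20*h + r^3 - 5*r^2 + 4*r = (-5*h + r)*(r - 4)*(r - 1)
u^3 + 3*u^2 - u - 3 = (u - 1)*(u + 1)*(u + 3)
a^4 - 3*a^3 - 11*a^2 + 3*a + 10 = (a - 5)*(a - 1)*(a + 1)*(a + 2)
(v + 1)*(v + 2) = v^2 + 3*v + 2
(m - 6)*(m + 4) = m^2 - 2*m - 24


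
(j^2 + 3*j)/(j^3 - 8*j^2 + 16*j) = (j + 3)/(j^2 - 8*j + 16)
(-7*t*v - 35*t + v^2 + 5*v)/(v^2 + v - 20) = (-7*t + v)/(v - 4)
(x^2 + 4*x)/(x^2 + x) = (x + 4)/(x + 1)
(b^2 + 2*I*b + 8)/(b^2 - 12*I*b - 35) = (b^2 + 2*I*b + 8)/(b^2 - 12*I*b - 35)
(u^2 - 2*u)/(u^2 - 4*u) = (u - 2)/(u - 4)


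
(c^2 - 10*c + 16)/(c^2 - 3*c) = (c^2 - 10*c + 16)/(c*(c - 3))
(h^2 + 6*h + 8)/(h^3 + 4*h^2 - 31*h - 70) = (h + 4)/(h^2 + 2*h - 35)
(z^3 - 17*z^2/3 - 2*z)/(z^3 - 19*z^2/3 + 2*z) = (3*z + 1)/(3*z - 1)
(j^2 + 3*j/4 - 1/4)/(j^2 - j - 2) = (j - 1/4)/(j - 2)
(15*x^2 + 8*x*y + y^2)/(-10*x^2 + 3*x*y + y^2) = (-3*x - y)/(2*x - y)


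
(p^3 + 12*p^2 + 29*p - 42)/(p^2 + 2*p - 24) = (p^2 + 6*p - 7)/(p - 4)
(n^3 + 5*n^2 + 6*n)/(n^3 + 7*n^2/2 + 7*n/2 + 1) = 2*n*(n + 3)/(2*n^2 + 3*n + 1)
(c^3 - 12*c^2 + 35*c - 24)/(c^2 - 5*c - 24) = (c^2 - 4*c + 3)/(c + 3)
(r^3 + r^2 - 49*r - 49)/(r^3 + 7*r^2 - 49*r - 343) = (r + 1)/(r + 7)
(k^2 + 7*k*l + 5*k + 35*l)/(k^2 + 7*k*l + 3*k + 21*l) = (k + 5)/(k + 3)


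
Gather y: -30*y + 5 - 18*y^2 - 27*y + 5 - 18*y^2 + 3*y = -36*y^2 - 54*y + 10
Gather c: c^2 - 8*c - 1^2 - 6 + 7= c^2 - 8*c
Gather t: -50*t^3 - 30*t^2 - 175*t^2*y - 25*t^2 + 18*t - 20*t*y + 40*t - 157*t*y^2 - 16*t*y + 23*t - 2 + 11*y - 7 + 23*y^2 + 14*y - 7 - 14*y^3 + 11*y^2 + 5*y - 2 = -50*t^3 + t^2*(-175*y - 55) + t*(-157*y^2 - 36*y + 81) - 14*y^3 + 34*y^2 + 30*y - 18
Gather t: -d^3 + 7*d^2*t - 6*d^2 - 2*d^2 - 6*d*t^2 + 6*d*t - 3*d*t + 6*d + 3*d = -d^3 - 8*d^2 - 6*d*t^2 + 9*d + t*(7*d^2 + 3*d)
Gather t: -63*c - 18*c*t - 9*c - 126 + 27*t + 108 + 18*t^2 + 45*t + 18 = -72*c + 18*t^2 + t*(72 - 18*c)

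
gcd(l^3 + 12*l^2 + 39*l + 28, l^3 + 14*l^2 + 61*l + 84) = l^2 + 11*l + 28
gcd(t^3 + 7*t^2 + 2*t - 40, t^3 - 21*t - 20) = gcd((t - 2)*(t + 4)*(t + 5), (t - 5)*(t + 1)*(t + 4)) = t + 4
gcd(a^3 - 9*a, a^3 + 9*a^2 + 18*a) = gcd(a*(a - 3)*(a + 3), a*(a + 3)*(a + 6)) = a^2 + 3*a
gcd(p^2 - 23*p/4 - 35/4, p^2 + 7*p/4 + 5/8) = p + 5/4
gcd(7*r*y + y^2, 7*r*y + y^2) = 7*r*y + y^2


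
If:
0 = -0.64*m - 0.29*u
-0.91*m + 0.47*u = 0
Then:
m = 0.00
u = 0.00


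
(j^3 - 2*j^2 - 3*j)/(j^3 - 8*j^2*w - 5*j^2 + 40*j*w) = (j^2 - 2*j - 3)/(j^2 - 8*j*w - 5*j + 40*w)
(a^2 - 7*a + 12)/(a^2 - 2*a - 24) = (-a^2 + 7*a - 12)/(-a^2 + 2*a + 24)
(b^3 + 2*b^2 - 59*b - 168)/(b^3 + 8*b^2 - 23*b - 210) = (b^2 - 5*b - 24)/(b^2 + b - 30)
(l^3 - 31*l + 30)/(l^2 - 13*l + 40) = (l^2 + 5*l - 6)/(l - 8)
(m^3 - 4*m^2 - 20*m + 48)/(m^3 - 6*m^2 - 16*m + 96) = (m - 2)/(m - 4)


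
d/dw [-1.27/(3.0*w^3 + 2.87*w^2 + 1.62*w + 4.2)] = (11.43*w^2 + 7.2898*w + 2.0574)/(3.0*w^3 + 2.87*w^2 + 1.62*w + 4.2)^2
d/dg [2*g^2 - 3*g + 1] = 4*g - 3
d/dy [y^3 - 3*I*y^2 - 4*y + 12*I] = 3*y^2 - 6*I*y - 4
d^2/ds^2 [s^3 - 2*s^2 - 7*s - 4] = 6*s - 4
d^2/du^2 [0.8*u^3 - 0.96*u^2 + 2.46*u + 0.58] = 4.8*u - 1.92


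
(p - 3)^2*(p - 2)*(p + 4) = p^4 - 4*p^3 - 11*p^2 + 66*p - 72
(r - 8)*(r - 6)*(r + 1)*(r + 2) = r^4 - 11*r^3 + 8*r^2 + 116*r + 96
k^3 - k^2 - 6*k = k*(k - 3)*(k + 2)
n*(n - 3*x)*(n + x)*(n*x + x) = n^4*x - 2*n^3*x^2 + n^3*x - 3*n^2*x^3 - 2*n^2*x^2 - 3*n*x^3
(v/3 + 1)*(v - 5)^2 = v^3/3 - 7*v^2/3 - 5*v/3 + 25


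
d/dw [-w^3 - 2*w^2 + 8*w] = -3*w^2 - 4*w + 8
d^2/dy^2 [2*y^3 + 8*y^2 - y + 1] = 12*y + 16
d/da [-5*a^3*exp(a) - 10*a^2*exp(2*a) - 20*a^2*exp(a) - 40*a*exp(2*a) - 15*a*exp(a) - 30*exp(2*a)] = 5*(-a^3 - 4*a^2*exp(a) - 7*a^2 - 20*a*exp(a) - 11*a - 20*exp(a) - 3)*exp(a)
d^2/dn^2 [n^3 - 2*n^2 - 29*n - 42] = 6*n - 4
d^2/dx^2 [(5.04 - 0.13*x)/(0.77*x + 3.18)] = 6.613068/(0.77*x + 3.18)^3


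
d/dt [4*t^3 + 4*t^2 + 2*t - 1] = 12*t^2 + 8*t + 2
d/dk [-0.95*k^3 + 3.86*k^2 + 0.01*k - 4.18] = -2.85*k^2 + 7.72*k + 0.01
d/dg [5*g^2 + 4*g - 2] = 10*g + 4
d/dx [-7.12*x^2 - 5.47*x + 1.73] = -14.24*x - 5.47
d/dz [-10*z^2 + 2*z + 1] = 2 - 20*z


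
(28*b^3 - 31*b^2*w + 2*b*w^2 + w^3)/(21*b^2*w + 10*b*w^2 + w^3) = (4*b^2 - 5*b*w + w^2)/(w*(3*b + w))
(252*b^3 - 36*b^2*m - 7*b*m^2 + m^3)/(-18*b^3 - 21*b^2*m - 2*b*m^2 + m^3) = (-42*b^2 - b*m + m^2)/(3*b^2 + 4*b*m + m^2)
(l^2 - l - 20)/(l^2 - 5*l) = (l + 4)/l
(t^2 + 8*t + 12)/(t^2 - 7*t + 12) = (t^2 + 8*t + 12)/(t^2 - 7*t + 12)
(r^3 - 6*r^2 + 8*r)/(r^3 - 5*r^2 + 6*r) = (r - 4)/(r - 3)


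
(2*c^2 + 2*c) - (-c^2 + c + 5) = 3*c^2 + c - 5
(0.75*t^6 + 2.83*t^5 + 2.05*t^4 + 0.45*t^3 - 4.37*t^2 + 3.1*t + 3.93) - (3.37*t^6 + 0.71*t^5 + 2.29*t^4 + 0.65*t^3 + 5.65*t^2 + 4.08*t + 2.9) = -2.62*t^6 + 2.12*t^5 - 0.24*t^4 - 0.2*t^3 - 10.02*t^2 - 0.98*t + 1.03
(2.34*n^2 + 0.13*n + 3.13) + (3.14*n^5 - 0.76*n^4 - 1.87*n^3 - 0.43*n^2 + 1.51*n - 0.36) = 3.14*n^5 - 0.76*n^4 - 1.87*n^3 + 1.91*n^2 + 1.64*n + 2.77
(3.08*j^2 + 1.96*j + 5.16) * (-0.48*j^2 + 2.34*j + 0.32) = -1.4784*j^4 + 6.2664*j^3 + 3.0952*j^2 + 12.7016*j + 1.6512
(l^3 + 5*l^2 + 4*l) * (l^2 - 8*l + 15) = l^5 - 3*l^4 - 21*l^3 + 43*l^2 + 60*l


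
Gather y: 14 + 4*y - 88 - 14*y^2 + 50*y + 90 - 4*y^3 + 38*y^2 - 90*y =-4*y^3 + 24*y^2 - 36*y + 16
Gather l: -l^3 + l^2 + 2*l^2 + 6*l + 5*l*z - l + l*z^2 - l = -l^3 + 3*l^2 + l*(z^2 + 5*z + 4)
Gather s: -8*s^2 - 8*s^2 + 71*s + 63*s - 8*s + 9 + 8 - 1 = -16*s^2 + 126*s + 16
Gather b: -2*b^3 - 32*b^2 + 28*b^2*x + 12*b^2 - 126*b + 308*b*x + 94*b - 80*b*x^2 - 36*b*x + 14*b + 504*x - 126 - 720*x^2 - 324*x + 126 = -2*b^3 + b^2*(28*x - 20) + b*(-80*x^2 + 272*x - 18) - 720*x^2 + 180*x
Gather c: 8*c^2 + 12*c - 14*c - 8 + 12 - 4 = 8*c^2 - 2*c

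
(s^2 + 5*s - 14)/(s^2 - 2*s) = (s + 7)/s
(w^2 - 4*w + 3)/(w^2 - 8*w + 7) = (w - 3)/(w - 7)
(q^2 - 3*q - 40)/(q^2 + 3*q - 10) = (q - 8)/(q - 2)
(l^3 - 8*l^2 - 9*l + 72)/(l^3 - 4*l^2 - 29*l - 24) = (l - 3)/(l + 1)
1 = 1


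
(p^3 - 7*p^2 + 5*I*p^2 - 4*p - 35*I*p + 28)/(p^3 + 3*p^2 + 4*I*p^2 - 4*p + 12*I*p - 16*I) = (p^2 + p*(-7 + I) - 7*I)/(p^2 + 3*p - 4)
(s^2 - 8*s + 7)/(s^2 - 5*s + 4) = (s - 7)/(s - 4)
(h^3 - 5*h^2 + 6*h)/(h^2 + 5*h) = (h^2 - 5*h + 6)/(h + 5)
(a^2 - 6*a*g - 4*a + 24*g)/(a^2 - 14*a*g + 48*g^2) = (a - 4)/(a - 8*g)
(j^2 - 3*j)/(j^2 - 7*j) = (j - 3)/(j - 7)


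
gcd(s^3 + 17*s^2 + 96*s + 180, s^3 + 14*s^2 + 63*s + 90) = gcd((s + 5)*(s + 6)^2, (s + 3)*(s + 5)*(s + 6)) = s^2 + 11*s + 30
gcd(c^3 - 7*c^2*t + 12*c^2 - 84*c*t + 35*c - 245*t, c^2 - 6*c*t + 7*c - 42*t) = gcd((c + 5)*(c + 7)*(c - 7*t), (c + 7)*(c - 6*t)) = c + 7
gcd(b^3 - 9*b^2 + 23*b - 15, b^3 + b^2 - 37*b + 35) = b^2 - 6*b + 5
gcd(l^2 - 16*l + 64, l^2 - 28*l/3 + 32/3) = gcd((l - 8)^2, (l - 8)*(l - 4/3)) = l - 8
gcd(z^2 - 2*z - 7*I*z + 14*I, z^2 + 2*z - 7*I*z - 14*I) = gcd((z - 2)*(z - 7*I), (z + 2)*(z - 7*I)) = z - 7*I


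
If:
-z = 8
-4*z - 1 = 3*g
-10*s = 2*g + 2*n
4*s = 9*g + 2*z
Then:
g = 31/3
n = -1279/12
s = 77/4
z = -8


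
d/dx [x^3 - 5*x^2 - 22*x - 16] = 3*x^2 - 10*x - 22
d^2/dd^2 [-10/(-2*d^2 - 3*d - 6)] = 20*(-4*d^2 - 6*d + (4*d + 3)^2 - 12)/(2*d^2 + 3*d + 6)^3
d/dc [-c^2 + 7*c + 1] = 7 - 2*c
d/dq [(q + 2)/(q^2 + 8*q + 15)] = (q^2 + 8*q - 2*(q + 2)*(q + 4) + 15)/(q^2 + 8*q + 15)^2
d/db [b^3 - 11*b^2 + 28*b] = 3*b^2 - 22*b + 28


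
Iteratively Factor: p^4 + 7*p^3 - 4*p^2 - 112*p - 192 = (p + 4)*(p^3 + 3*p^2 - 16*p - 48) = (p + 4)^2*(p^2 - p - 12) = (p + 3)*(p + 4)^2*(p - 4)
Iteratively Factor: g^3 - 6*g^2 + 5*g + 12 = (g - 4)*(g^2 - 2*g - 3) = (g - 4)*(g - 3)*(g + 1)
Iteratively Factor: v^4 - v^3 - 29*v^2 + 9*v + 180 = (v + 4)*(v^3 - 5*v^2 - 9*v + 45) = (v - 3)*(v + 4)*(v^2 - 2*v - 15) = (v - 3)*(v + 3)*(v + 4)*(v - 5)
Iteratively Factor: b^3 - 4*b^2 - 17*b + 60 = (b - 5)*(b^2 + b - 12) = (b - 5)*(b + 4)*(b - 3)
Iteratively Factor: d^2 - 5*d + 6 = (d - 2)*(d - 3)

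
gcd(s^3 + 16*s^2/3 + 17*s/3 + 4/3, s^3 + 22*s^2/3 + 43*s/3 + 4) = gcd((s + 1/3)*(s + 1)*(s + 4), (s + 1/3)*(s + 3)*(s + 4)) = s^2 + 13*s/3 + 4/3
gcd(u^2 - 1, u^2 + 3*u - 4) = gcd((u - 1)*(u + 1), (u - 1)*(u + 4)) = u - 1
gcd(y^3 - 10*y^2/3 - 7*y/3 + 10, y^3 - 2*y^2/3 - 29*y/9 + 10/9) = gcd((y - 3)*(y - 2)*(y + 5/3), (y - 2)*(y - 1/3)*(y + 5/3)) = y^2 - y/3 - 10/3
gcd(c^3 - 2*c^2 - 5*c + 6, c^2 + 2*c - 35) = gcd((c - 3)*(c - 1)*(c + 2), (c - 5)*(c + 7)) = 1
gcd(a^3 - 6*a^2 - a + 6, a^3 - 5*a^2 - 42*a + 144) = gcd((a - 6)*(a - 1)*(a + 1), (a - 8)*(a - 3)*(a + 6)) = 1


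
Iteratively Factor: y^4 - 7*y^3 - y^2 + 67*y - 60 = (y - 4)*(y^3 - 3*y^2 - 13*y + 15) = (y - 5)*(y - 4)*(y^2 + 2*y - 3) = (y - 5)*(y - 4)*(y + 3)*(y - 1)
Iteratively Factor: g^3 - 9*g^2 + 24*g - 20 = (g - 2)*(g^2 - 7*g + 10) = (g - 5)*(g - 2)*(g - 2)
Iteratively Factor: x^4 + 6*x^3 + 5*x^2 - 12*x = (x - 1)*(x^3 + 7*x^2 + 12*x) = (x - 1)*(x + 4)*(x^2 + 3*x) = x*(x - 1)*(x + 4)*(x + 3)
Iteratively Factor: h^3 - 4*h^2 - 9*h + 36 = (h - 4)*(h^2 - 9) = (h - 4)*(h - 3)*(h + 3)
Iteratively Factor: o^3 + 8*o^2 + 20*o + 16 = (o + 2)*(o^2 + 6*o + 8) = (o + 2)*(o + 4)*(o + 2)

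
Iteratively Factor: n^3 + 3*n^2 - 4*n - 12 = (n + 3)*(n^2 - 4) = (n + 2)*(n + 3)*(n - 2)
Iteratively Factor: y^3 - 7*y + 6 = (y + 3)*(y^2 - 3*y + 2) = (y - 1)*(y + 3)*(y - 2)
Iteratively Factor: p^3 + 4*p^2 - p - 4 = (p + 4)*(p^2 - 1) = (p - 1)*(p + 4)*(p + 1)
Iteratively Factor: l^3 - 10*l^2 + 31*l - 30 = (l - 3)*(l^2 - 7*l + 10) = (l - 5)*(l - 3)*(l - 2)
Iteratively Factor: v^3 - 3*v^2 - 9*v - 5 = (v + 1)*(v^2 - 4*v - 5) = (v - 5)*(v + 1)*(v + 1)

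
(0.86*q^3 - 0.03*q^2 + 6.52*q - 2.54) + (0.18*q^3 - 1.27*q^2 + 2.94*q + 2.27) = 1.04*q^3 - 1.3*q^2 + 9.46*q - 0.27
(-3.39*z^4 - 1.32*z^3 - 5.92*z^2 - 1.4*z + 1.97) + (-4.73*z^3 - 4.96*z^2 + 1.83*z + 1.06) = -3.39*z^4 - 6.05*z^3 - 10.88*z^2 + 0.43*z + 3.03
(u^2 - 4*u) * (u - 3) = u^3 - 7*u^2 + 12*u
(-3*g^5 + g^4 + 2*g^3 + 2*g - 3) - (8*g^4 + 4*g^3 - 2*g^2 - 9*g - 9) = -3*g^5 - 7*g^4 - 2*g^3 + 2*g^2 + 11*g + 6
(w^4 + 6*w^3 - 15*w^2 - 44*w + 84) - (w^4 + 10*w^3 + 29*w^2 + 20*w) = -4*w^3 - 44*w^2 - 64*w + 84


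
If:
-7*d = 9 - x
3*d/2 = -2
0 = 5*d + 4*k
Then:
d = -4/3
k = 5/3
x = -1/3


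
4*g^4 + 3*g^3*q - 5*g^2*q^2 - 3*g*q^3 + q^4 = (-4*g + q)*(-g + q)*(g + q)^2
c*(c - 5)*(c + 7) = c^3 + 2*c^2 - 35*c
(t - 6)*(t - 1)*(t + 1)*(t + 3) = t^4 - 3*t^3 - 19*t^2 + 3*t + 18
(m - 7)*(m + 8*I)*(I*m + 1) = I*m^3 - 7*m^2 - 7*I*m^2 + 49*m + 8*I*m - 56*I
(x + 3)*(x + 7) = x^2 + 10*x + 21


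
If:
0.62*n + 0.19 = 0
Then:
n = -0.31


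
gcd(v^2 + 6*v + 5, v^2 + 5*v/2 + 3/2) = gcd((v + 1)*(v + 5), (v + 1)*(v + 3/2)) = v + 1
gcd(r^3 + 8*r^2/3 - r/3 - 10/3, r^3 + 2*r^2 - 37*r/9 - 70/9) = r + 5/3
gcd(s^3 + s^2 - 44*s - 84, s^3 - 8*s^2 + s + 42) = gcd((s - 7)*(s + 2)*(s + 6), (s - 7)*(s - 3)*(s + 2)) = s^2 - 5*s - 14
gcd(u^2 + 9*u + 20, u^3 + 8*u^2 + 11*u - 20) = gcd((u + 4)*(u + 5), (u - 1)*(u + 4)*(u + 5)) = u^2 + 9*u + 20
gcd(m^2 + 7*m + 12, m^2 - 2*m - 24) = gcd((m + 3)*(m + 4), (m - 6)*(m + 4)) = m + 4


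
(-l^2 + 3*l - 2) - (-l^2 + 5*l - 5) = 3 - 2*l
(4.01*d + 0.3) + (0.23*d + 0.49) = 4.24*d + 0.79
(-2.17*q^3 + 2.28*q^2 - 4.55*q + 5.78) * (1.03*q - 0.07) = -2.2351*q^4 + 2.5003*q^3 - 4.8461*q^2 + 6.2719*q - 0.4046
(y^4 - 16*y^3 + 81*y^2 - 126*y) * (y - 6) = y^5 - 22*y^4 + 177*y^3 - 612*y^2 + 756*y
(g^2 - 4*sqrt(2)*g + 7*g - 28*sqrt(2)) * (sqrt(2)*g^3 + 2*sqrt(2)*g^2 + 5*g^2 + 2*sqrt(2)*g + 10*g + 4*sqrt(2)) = sqrt(2)*g^5 - 3*g^4 + 9*sqrt(2)*g^4 - 27*g^3 - 4*sqrt(2)*g^3 - 162*sqrt(2)*g^2 - 58*g^2 - 252*sqrt(2)*g - 144*g - 224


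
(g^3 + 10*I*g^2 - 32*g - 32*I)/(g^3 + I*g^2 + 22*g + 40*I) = (g + 4*I)/(g - 5*I)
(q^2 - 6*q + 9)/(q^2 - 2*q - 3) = (q - 3)/(q + 1)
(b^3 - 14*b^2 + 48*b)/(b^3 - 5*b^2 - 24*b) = (b - 6)/(b + 3)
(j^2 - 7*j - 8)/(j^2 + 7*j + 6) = (j - 8)/(j + 6)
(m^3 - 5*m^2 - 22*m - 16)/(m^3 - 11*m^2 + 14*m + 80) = (m + 1)/(m - 5)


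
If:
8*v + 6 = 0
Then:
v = -3/4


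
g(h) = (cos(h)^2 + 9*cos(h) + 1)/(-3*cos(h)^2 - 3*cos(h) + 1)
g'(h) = (-6*sin(h)*cos(h) - 3*sin(h))*(cos(h)^2 + 9*cos(h) + 1)/(-3*cos(h)^2 - 3*cos(h) + 1)^2 + (-2*sin(h)*cos(h) - 9*sin(h))/(-3*cos(h)^2 - 3*cos(h) + 1)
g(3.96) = -2.84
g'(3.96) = 4.76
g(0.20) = -2.24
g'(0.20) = -0.37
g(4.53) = -0.41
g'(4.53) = 5.34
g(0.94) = -3.67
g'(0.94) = -6.16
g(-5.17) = -5.68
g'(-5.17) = -21.86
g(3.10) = -6.98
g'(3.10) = -1.16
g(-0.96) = -3.80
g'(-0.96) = 6.88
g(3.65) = -4.58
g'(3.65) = 6.40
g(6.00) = -2.27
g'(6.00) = 0.54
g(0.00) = -2.20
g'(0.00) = 0.00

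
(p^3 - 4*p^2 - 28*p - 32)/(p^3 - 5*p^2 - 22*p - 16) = (p + 2)/(p + 1)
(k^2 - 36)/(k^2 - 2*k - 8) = (36 - k^2)/(-k^2 + 2*k + 8)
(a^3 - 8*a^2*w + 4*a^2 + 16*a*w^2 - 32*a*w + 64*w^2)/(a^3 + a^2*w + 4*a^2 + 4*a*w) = (a^2 - 8*a*w + 16*w^2)/(a*(a + w))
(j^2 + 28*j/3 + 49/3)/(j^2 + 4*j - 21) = (j + 7/3)/(j - 3)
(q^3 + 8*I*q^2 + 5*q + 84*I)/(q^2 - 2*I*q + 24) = (q^2 + 4*I*q + 21)/(q - 6*I)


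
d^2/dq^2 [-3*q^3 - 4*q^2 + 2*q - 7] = -18*q - 8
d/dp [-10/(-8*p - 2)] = -20/(4*p + 1)^2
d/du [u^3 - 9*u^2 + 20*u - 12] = 3*u^2 - 18*u + 20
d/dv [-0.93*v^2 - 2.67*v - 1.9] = -1.86*v - 2.67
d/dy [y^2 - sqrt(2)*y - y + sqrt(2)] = 2*y - sqrt(2) - 1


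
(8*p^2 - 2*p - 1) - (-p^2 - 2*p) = 9*p^2 - 1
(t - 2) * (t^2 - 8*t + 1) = t^3 - 10*t^2 + 17*t - 2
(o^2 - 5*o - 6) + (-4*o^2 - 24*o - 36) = -3*o^2 - 29*o - 42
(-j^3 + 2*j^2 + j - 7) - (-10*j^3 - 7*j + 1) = 9*j^3 + 2*j^2 + 8*j - 8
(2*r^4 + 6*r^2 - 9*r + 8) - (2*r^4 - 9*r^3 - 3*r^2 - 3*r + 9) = 9*r^3 + 9*r^2 - 6*r - 1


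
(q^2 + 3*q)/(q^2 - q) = (q + 3)/(q - 1)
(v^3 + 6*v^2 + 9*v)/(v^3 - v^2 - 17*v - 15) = v*(v + 3)/(v^2 - 4*v - 5)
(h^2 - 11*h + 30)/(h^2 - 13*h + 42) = (h - 5)/(h - 7)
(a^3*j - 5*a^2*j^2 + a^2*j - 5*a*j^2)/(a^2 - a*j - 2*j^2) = a*j*(-a^2 + 5*a*j - a + 5*j)/(-a^2 + a*j + 2*j^2)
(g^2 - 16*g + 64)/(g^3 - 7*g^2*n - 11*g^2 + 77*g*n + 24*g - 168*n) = (g - 8)/(g^2 - 7*g*n - 3*g + 21*n)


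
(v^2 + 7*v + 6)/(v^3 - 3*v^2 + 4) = (v + 6)/(v^2 - 4*v + 4)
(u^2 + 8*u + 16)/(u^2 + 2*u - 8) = (u + 4)/(u - 2)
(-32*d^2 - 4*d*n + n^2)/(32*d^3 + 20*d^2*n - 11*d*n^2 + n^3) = (-4*d - n)/(4*d^2 + 3*d*n - n^2)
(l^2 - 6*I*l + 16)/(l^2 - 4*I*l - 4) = (-l^2 + 6*I*l - 16)/(-l^2 + 4*I*l + 4)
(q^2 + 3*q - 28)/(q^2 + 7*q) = (q - 4)/q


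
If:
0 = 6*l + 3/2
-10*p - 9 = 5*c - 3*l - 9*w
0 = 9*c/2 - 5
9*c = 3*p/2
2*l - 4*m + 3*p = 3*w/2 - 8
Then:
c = 10/9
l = -1/4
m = 2989/864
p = 20/3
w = 2951/324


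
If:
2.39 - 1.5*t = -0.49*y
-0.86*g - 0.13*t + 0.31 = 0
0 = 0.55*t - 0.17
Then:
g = 0.31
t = 0.31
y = -3.93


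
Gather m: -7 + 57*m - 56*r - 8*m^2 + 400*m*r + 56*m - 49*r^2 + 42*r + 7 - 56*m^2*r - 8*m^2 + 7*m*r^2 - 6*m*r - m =m^2*(-56*r - 16) + m*(7*r^2 + 394*r + 112) - 49*r^2 - 14*r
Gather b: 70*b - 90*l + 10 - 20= 70*b - 90*l - 10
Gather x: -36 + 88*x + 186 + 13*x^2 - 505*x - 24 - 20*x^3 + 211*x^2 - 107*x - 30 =-20*x^3 + 224*x^2 - 524*x + 96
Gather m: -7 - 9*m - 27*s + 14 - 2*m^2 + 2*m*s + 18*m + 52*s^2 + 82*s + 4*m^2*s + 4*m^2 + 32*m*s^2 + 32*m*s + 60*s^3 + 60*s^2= m^2*(4*s + 2) + m*(32*s^2 + 34*s + 9) + 60*s^3 + 112*s^2 + 55*s + 7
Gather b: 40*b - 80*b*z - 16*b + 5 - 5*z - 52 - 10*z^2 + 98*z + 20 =b*(24 - 80*z) - 10*z^2 + 93*z - 27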